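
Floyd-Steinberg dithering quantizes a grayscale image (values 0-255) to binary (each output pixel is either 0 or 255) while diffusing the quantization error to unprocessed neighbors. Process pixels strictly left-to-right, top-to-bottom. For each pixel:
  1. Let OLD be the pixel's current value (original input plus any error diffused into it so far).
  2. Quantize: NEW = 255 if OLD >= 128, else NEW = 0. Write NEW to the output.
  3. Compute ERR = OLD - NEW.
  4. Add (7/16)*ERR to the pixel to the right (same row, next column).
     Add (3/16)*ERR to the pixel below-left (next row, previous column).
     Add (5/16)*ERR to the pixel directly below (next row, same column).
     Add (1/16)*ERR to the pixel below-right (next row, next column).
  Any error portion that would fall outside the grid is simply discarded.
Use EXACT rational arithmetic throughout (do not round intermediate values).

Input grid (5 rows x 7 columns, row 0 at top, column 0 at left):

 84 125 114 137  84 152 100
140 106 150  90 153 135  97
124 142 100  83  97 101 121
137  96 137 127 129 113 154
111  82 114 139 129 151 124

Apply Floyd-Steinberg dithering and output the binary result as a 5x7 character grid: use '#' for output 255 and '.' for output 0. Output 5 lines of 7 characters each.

Answer: .#.#.#.
#.#.#.#
.#..#..
#.#.#.#
..#.##.

Derivation:
(0,0): OLD=84 → NEW=0, ERR=84
(0,1): OLD=647/4 → NEW=255, ERR=-373/4
(0,2): OLD=4685/64 → NEW=0, ERR=4685/64
(0,3): OLD=173083/1024 → NEW=255, ERR=-88037/1024
(0,4): OLD=759997/16384 → NEW=0, ERR=759997/16384
(0,5): OLD=45165867/262144 → NEW=255, ERR=-21680853/262144
(0,6): OLD=267664429/4194304 → NEW=0, ERR=267664429/4194304
(1,0): OLD=9521/64 → NEW=255, ERR=-6799/64
(1,1): OLD=25271/512 → NEW=0, ERR=25271/512
(1,2): OLD=2826595/16384 → NEW=255, ERR=-1351325/16384
(1,3): OLD=2642519/65536 → NEW=0, ERR=2642519/65536
(1,4): OLD=688938773/4194304 → NEW=255, ERR=-380608747/4194304
(1,5): OLD=2829259845/33554432 → NEW=0, ERR=2829259845/33554432
(1,6): OLD=79812725355/536870912 → NEW=255, ERR=-57089357205/536870912
(2,0): OLD=819661/8192 → NEW=0, ERR=819661/8192
(2,1): OLD=46948543/262144 → NEW=255, ERR=-19898177/262144
(2,2): OLD=216686141/4194304 → NEW=0, ERR=216686141/4194304
(2,3): OLD=3222339669/33554432 → NEW=0, ERR=3222339669/33554432
(2,4): OLD=34624627765/268435456 → NEW=255, ERR=-33826413515/268435456
(2,5): OLD=400368400951/8589934592 → NEW=0, ERR=400368400951/8589934592
(2,6): OLD=15589834120689/137438953472 → NEW=0, ERR=15589834120689/137438953472
(3,0): OLD=646070877/4194304 → NEW=255, ERR=-423476643/4194304
(3,1): OLD=1477992569/33554432 → NEW=0, ERR=1477992569/33554432
(3,2): OLD=49842380459/268435456 → NEW=255, ERR=-18608660821/268435456
(3,3): OLD=114120620021/1073741824 → NEW=0, ERR=114120620021/1073741824
(3,4): OLD=20734177714781/137438953472 → NEW=255, ERR=-14312755420579/137438953472
(3,5): OLD=104890095325895/1099511627776 → NEW=0, ERR=104890095325895/1099511627776
(3,6): OLD=4118267838270617/17592186044416 → NEW=255, ERR=-367739603055463/17592186044416
(4,0): OLD=47087583219/536870912 → NEW=0, ERR=47087583219/536870912
(4,1): OLD=986370149367/8589934592 → NEW=0, ERR=986370149367/8589934592
(4,2): OLD=22712506988185/137438953472 → NEW=255, ERR=-12334426147175/137438953472
(4,3): OLD=119947272851427/1099511627776 → NEW=0, ERR=119947272851427/1099511627776
(4,4): OLD=1484021246872841/8796093022208 → NEW=255, ERR=-758982473790199/8796093022208
(4,5): OLD=37332922973317369/281474976710656 → NEW=255, ERR=-34443196087899911/281474976710656
(4,6): OLD=314776677337634207/4503599627370496 → NEW=0, ERR=314776677337634207/4503599627370496
Row 0: .#.#.#.
Row 1: #.#.#.#
Row 2: .#..#..
Row 3: #.#.#.#
Row 4: ..#.##.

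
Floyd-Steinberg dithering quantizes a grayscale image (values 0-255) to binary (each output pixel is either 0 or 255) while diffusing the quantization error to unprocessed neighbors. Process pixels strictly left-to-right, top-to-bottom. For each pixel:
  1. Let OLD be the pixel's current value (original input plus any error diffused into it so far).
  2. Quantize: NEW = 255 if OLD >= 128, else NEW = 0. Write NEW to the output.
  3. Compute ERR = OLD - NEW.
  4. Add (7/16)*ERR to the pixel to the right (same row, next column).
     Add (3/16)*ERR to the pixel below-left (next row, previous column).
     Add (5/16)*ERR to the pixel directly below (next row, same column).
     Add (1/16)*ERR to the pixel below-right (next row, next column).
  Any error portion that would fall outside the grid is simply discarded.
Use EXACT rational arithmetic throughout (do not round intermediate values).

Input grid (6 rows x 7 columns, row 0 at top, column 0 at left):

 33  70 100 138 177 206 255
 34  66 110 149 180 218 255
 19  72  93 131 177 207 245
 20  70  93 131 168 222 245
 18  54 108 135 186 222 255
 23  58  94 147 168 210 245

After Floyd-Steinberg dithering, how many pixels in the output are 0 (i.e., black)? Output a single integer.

Answer: 19

Derivation:
(0,0): OLD=33 → NEW=0, ERR=33
(0,1): OLD=1351/16 → NEW=0, ERR=1351/16
(0,2): OLD=35057/256 → NEW=255, ERR=-30223/256
(0,3): OLD=353687/4096 → NEW=0, ERR=353687/4096
(0,4): OLD=14075681/65536 → NEW=255, ERR=-2635999/65536
(0,5): OLD=197554663/1048576 → NEW=255, ERR=-69832217/1048576
(0,6): OLD=3789364561/16777216 → NEW=255, ERR=-488825519/16777216
(1,0): OLD=15397/256 → NEW=0, ERR=15397/256
(1,1): OLD=201987/2048 → NEW=0, ERR=201987/2048
(1,2): OLD=9025855/65536 → NEW=255, ERR=-7685825/65536
(1,3): OLD=28771731/262144 → NEW=0, ERR=28771731/262144
(1,4): OLD=3495674649/16777216 → NEW=255, ERR=-782515431/16777216
(1,5): OLD=22656725865/134217728 → NEW=255, ERR=-11568794775/134217728
(1,6): OLD=438135222279/2147483648 → NEW=255, ERR=-109473107961/2147483648
(2,0): OLD=1844433/32768 → NEW=0, ERR=1844433/32768
(2,1): OLD=114521611/1048576 → NEW=0, ERR=114521611/1048576
(2,2): OLD=2195744481/16777216 → NEW=255, ERR=-2082445599/16777216
(2,3): OLD=12739880985/134217728 → NEW=0, ERR=12739880985/134217728
(2,4): OLD=209003948649/1073741824 → NEW=255, ERR=-64800216471/1073741824
(2,5): OLD=4851177930531/34359738368 → NEW=255, ERR=-3910555353309/34359738368
(2,6): OLD=95596826830117/549755813888 → NEW=255, ERR=-44590905711323/549755813888
(3,0): OLD=974218433/16777216 → NEW=0, ERR=974218433/16777216
(3,1): OLD=14734376365/134217728 → NEW=0, ERR=14734376365/134217728
(3,2): OLD=136218599511/1073741824 → NEW=0, ERR=136218599511/1073741824
(3,3): OLD=846502782833/4294967296 → NEW=255, ERR=-248713877647/4294967296
(3,4): OLD=59592708421825/549755813888 → NEW=0, ERR=59592708421825/549755813888
(3,5): OLD=945043376825555/4398046511104 → NEW=255, ERR=-176458483505965/4398046511104
(3,6): OLD=13720945625309453/70368744177664 → NEW=255, ERR=-4223084139994867/70368744177664
(4,0): OLD=121826572079/2147483648 → NEW=0, ERR=121826572079/2147483648
(4,1): OLD=4828973542115/34359738368 → NEW=255, ERR=-3932759741725/34359738368
(4,2): OLD=51442152915501/549755813888 → NEW=0, ERR=51442152915501/549755813888
(4,3): OLD=818456397463807/4398046511104 → NEW=255, ERR=-303045462867713/4398046511104
(4,4): OLD=6283459026308045/35184372088832 → NEW=255, ERR=-2688555856344115/35184372088832
(4,5): OLD=193151932907776717/1125899906842624 → NEW=255, ERR=-93952543337092403/1125899906842624
(4,6): OLD=3552983713581142699/18014398509481984 → NEW=255, ERR=-1040687906336763221/18014398509481984
(5,0): OLD=10592230260569/549755813888 → NEW=0, ERR=10592230260569/549755813888
(5,1): OLD=227606144486387/4398046511104 → NEW=0, ERR=227606144486387/4398046511104
(5,2): OLD=4426530722590613/35184372088832 → NEW=0, ERR=4426530722590613/35184372088832
(5,3): OLD=48422084956959177/281474976710656 → NEW=255, ERR=-23354034104258103/281474976710656
(5,4): OLD=1582899789153276291/18014398509481984 → NEW=0, ERR=1582899789153276291/18014398509481984
(5,5): OLD=29796934865753265747/144115188075855872 → NEW=255, ERR=-6952438093589981613/144115188075855872
(5,6): OLD=462611028801606790525/2305843009213693952 → NEW=255, ERR=-125378938547885167235/2305843009213693952
Output grid:
  Row 0: ..#.###  (3 black, running=3)
  Row 1: ..#.###  (3 black, running=6)
  Row 2: ..#.###  (3 black, running=9)
  Row 3: ...#.##  (4 black, running=13)
  Row 4: .#.####  (2 black, running=15)
  Row 5: ...#.##  (4 black, running=19)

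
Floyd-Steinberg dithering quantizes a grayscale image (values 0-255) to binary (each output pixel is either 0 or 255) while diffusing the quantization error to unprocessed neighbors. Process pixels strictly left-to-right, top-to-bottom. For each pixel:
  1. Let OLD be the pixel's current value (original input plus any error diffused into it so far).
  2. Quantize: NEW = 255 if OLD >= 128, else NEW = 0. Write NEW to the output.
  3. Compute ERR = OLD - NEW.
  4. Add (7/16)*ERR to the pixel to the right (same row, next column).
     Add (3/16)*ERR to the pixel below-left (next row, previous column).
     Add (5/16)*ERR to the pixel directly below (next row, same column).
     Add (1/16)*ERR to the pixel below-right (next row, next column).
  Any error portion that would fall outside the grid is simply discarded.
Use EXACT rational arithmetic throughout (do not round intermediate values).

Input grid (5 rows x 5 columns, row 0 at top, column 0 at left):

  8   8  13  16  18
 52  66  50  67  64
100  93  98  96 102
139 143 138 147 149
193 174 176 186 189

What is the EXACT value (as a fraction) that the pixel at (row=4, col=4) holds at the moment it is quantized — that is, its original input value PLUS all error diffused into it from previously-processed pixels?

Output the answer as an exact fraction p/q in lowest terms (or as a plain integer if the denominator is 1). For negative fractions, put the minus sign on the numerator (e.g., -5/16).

Answer: 4192662786158617/35184372088832

Derivation:
(0,0): OLD=8 → NEW=0, ERR=8
(0,1): OLD=23/2 → NEW=0, ERR=23/2
(0,2): OLD=577/32 → NEW=0, ERR=577/32
(0,3): OLD=12231/512 → NEW=0, ERR=12231/512
(0,4): OLD=233073/8192 → NEW=0, ERR=233073/8192
(1,0): OLD=1813/32 → NEW=0, ERR=1813/32
(1,1): OLD=25155/256 → NEW=0, ERR=25155/256
(1,2): OLD=850511/8192 → NEW=0, ERR=850511/8192
(1,3): OLD=4140203/32768 → NEW=0, ERR=4140203/32768
(1,4): OLD=67980097/524288 → NEW=255, ERR=-65713343/524288
(2,0): OLD=557585/4096 → NEW=255, ERR=-486895/4096
(2,1): OLD=12413627/131072 → NEW=0, ERR=12413627/131072
(2,2): OLD=423018961/2097152 → NEW=255, ERR=-111754799/2097152
(2,3): OLD=3192977539/33554432 → NEW=0, ERR=3192977539/33554432
(2,4): OLD=60322973909/536870912 → NEW=0, ERR=60322973909/536870912
(3,0): OLD=250841809/2097152 → NEW=0, ERR=250841809/2097152
(3,1): OLD=3481355981/16777216 → NEW=255, ERR=-796834099/16777216
(3,2): OLD=66748945679/536870912 → NEW=0, ERR=66748945679/536870912
(3,3): OLD=267220112635/1073741824 → NEW=255, ERR=-6584052485/1073741824
(3,4): OLD=3219117161359/17179869184 → NEW=255, ERR=-1161749480561/17179869184
(4,0): OLD=59451213071/268435456 → NEW=255, ERR=-8999828209/268435456
(4,1): OLD=1505619908383/8589934592 → NEW=255, ERR=-684813412577/8589934592
(4,2): OLD=24169481259025/137438953472 → NEW=255, ERR=-10877451876335/137438953472
(4,3): OLD=317868111368287/2199023255552 → NEW=255, ERR=-242882818797473/2199023255552
(4,4): OLD=4192662786158617/35184372088832 → NEW=0, ERR=4192662786158617/35184372088832
Target (4,4): original=189, with diffused error = 4192662786158617/35184372088832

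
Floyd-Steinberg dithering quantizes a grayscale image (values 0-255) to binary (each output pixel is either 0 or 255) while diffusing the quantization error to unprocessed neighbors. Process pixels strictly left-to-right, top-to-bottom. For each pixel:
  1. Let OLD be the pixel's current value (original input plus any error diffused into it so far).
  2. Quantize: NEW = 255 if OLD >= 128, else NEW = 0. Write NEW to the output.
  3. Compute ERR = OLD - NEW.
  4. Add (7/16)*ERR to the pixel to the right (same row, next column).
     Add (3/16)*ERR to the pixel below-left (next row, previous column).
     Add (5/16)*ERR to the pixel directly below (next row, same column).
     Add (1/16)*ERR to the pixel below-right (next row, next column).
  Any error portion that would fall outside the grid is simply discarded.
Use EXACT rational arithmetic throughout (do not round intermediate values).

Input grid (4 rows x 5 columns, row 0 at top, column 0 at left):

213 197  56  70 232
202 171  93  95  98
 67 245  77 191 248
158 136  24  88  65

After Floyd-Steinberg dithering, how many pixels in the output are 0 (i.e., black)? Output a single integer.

(0,0): OLD=213 → NEW=255, ERR=-42
(0,1): OLD=1429/8 → NEW=255, ERR=-611/8
(0,2): OLD=2891/128 → NEW=0, ERR=2891/128
(0,3): OLD=163597/2048 → NEW=0, ERR=163597/2048
(0,4): OLD=8747355/32768 → NEW=255, ERR=391515/32768
(1,0): OLD=22343/128 → NEW=255, ERR=-10297/128
(1,1): OLD=116273/1024 → NEW=0, ERR=116273/1024
(1,2): OLD=5240901/32768 → NEW=255, ERR=-3114939/32768
(1,3): OLD=10751297/131072 → NEW=0, ERR=10751297/131072
(1,4): OLD=299080483/2097152 → NEW=255, ERR=-235693277/2097152
(2,0): OLD=1034667/16384 → NEW=0, ERR=1034667/16384
(2,1): OLD=149558729/524288 → NEW=255, ERR=15865289/524288
(2,2): OLD=696332059/8388608 → NEW=0, ERR=696332059/8388608
(2,3): OLD=30324581793/134217728 → NEW=255, ERR=-3900938847/134217728
(2,4): OLD=440856852263/2147483648 → NEW=255, ERR=-106751477977/2147483648
(3,0): OLD=1538542651/8388608 → NEW=255, ERR=-600552389/8388608
(3,1): OLD=8968856543/67108864 → NEW=255, ERR=-8143903777/67108864
(3,2): OLD=-14409783163/2147483648 → NEW=0, ERR=-14409783163/2147483648
(3,3): OLD=308589994957/4294967296 → NEW=0, ERR=308589994957/4294967296
(3,4): OLD=5434551129665/68719476736 → NEW=0, ERR=5434551129665/68719476736
Output grid:
  Row 0: ##..#  (2 black, running=2)
  Row 1: #.#.#  (2 black, running=4)
  Row 2: .#.##  (2 black, running=6)
  Row 3: ##...  (3 black, running=9)

Answer: 9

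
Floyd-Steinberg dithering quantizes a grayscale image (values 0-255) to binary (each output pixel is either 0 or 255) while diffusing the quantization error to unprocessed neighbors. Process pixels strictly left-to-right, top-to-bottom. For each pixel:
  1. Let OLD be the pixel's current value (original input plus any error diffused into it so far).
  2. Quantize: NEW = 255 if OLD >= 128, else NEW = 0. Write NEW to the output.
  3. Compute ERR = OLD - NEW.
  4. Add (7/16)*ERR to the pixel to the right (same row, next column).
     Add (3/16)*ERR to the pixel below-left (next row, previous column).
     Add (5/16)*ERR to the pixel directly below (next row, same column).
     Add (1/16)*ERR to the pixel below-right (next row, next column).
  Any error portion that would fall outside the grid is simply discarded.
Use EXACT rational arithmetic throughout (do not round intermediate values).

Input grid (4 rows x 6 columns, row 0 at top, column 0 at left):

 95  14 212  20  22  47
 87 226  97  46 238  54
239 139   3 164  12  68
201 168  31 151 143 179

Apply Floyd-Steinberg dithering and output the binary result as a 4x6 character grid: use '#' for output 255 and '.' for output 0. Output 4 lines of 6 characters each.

Answer: ..#...
.#..#.
##.#..
##.###

Derivation:
(0,0): OLD=95 → NEW=0, ERR=95
(0,1): OLD=889/16 → NEW=0, ERR=889/16
(0,2): OLD=60495/256 → NEW=255, ERR=-4785/256
(0,3): OLD=48425/4096 → NEW=0, ERR=48425/4096
(0,4): OLD=1780767/65536 → NEW=0, ERR=1780767/65536
(0,5): OLD=61748441/1048576 → NEW=0, ERR=61748441/1048576
(1,0): OLD=32539/256 → NEW=0, ERR=32539/256
(1,1): OLD=617277/2048 → NEW=255, ERR=95037/2048
(1,2): OLD=7677569/65536 → NEW=0, ERR=7677569/65536
(1,3): OLD=27492205/262144 → NEW=0, ERR=27492205/262144
(1,4): OLD=5102862631/16777216 → NEW=255, ERR=824672551/16777216
(1,5): OLD=25663974113/268435456 → NEW=0, ERR=25663974113/268435456
(2,0): OLD=9418223/32768 → NEW=255, ERR=1062383/32768
(2,1): OLD=207194037/1048576 → NEW=255, ERR=-60192843/1048576
(2,2): OLD=621752671/16777216 → NEW=0, ERR=621752671/16777216
(2,3): OLD=30806332199/134217728 → NEW=255, ERR=-3419188441/134217728
(2,4): OLD=174788713717/4294967296 → NEW=0, ERR=174788713717/4294967296
(2,5): OLD=8160679516163/68719476736 → NEW=0, ERR=8160679516163/68719476736
(3,0): OLD=3361623167/16777216 → NEW=255, ERR=-916566913/16777216
(3,1): OLD=18137479443/134217728 → NEW=255, ERR=-16088041197/134217728
(3,2): OLD=-19568218839/1073741824 → NEW=0, ERR=-19568218839/1073741824
(3,3): OLD=9965195534011/68719476736 → NEW=255, ERR=-7558271033669/68719476736
(3,4): OLD=70518388350171/549755813888 → NEW=255, ERR=-69669344191269/549755813888
(3,5): OLD=1435615377638645/8796093022208 → NEW=255, ERR=-807388343024395/8796093022208
Row 0: ..#...
Row 1: .#..#.
Row 2: ##.#..
Row 3: ##.###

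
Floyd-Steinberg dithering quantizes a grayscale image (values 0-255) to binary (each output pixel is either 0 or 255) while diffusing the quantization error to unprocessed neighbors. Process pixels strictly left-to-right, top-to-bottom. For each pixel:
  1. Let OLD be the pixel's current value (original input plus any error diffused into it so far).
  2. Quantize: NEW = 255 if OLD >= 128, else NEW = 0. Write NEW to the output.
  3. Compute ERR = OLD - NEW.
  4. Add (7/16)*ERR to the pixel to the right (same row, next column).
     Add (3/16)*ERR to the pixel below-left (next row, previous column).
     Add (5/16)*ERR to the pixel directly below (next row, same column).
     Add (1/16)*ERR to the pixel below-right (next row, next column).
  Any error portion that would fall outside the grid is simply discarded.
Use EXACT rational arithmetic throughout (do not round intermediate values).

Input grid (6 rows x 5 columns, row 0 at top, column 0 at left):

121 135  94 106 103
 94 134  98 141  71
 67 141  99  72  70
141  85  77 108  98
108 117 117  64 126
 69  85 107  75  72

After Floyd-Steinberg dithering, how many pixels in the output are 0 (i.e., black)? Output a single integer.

(0,0): OLD=121 → NEW=0, ERR=121
(0,1): OLD=3007/16 → NEW=255, ERR=-1073/16
(0,2): OLD=16553/256 → NEW=0, ERR=16553/256
(0,3): OLD=550047/4096 → NEW=255, ERR=-494433/4096
(0,4): OLD=3289177/65536 → NEW=0, ERR=3289177/65536
(1,0): OLD=30525/256 → NEW=0, ERR=30525/256
(1,1): OLD=378667/2048 → NEW=255, ERR=-143573/2048
(1,2): OLD=3978759/65536 → NEW=0, ERR=3978759/65536
(1,3): OLD=37562747/262144 → NEW=255, ERR=-29283973/262144
(1,4): OLD=126947601/4194304 → NEW=0, ERR=126947601/4194304
(2,0): OLD=2985737/32768 → NEW=0, ERR=2985737/32768
(2,1): OLD=186428531/1048576 → NEW=255, ERR=-80958349/1048576
(2,2): OLD=987619609/16777216 → NEW=0, ERR=987619609/16777216
(2,3): OLD=19411752251/268435456 → NEW=0, ERR=19411752251/268435456
(2,4): OLD=447166420445/4294967296 → NEW=0, ERR=447166420445/4294967296
(3,0): OLD=2600430329/16777216 → NEW=255, ERR=-1677759751/16777216
(3,1): OLD=4543791877/134217728 → NEW=0, ERR=4543791877/134217728
(3,2): OLD=510845056199/4294967296 → NEW=0, ERR=510845056199/4294967296
(3,3): OLD=1768111117775/8589934592 → NEW=255, ERR=-422322203185/8589934592
(3,4): OLD=15605602294443/137438953472 → NEW=0, ERR=15605602294443/137438953472
(4,0): OLD=178449219575/2147483648 → NEW=0, ERR=178449219575/2147483648
(4,1): OLD=12368503224823/68719476736 → NEW=255, ERR=-5154963342857/68719476736
(4,2): OLD=125616410110297/1099511627776 → NEW=0, ERR=125616410110297/1099511627776
(4,3): OLD=2240239357029879/17592186044416 → NEW=0, ERR=2240239357029879/17592186044416
(4,4): OLD=60270192161072449/281474976710656 → NEW=255, ERR=-11505926900144831/281474976710656
(5,0): OLD=88953287419973/1099511627776 → NEW=0, ERR=88953287419973/1099511627776
(5,1): OLD=1086913494519951/8796093022208 → NEW=0, ERR=1086913494519951/8796093022208
(5,2): OLD=60784971695461511/281474976710656 → NEW=255, ERR=-10991147365755769/281474976710656
(5,3): OLD=109422777335672169/1125899906842624 → NEW=0, ERR=109422777335672169/1125899906842624
(5,4): OLD=1976252914879423667/18014398509481984 → NEW=0, ERR=1976252914879423667/18014398509481984
Output grid:
  Row 0: .#.#.  (3 black, running=3)
  Row 1: .#.#.  (3 black, running=6)
  Row 2: .#...  (4 black, running=10)
  Row 3: #..#.  (3 black, running=13)
  Row 4: .#..#  (3 black, running=16)
  Row 5: ..#..  (4 black, running=20)

Answer: 20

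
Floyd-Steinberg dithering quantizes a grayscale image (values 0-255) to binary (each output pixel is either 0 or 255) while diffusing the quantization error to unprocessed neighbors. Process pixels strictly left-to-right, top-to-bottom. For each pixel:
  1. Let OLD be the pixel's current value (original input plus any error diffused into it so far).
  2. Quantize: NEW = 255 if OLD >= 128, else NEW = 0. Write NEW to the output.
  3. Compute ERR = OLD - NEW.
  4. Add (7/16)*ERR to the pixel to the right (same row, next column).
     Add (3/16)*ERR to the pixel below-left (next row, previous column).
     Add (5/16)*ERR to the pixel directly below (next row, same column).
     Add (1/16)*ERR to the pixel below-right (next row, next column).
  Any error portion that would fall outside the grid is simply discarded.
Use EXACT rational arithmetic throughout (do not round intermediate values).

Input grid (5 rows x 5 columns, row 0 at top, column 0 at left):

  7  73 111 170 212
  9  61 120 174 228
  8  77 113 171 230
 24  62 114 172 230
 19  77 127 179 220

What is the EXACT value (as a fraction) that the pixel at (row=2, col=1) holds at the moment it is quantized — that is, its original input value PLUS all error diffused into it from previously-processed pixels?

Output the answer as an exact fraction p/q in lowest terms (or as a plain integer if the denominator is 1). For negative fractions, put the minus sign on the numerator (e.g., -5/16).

Answer: 99566045/1048576

Derivation:
(0,0): OLD=7 → NEW=0, ERR=7
(0,1): OLD=1217/16 → NEW=0, ERR=1217/16
(0,2): OLD=36935/256 → NEW=255, ERR=-28345/256
(0,3): OLD=497905/4096 → NEW=0, ERR=497905/4096
(0,4): OLD=17378967/65536 → NEW=255, ERR=667287/65536
(1,0): OLD=6515/256 → NEW=0, ERR=6515/256
(1,1): OLD=154789/2048 → NEW=0, ERR=154789/2048
(1,2): OLD=9569033/65536 → NEW=255, ERR=-7142647/65536
(1,3): OLD=41757909/262144 → NEW=255, ERR=-25088811/262144
(1,4): OLD=825891295/4194304 → NEW=255, ERR=-243656225/4194304
(2,0): OLD=987111/32768 → NEW=0, ERR=987111/32768
(2,1): OLD=99566045/1048576 → NEW=0, ERR=99566045/1048576
Target (2,1): original=77, with diffused error = 99566045/1048576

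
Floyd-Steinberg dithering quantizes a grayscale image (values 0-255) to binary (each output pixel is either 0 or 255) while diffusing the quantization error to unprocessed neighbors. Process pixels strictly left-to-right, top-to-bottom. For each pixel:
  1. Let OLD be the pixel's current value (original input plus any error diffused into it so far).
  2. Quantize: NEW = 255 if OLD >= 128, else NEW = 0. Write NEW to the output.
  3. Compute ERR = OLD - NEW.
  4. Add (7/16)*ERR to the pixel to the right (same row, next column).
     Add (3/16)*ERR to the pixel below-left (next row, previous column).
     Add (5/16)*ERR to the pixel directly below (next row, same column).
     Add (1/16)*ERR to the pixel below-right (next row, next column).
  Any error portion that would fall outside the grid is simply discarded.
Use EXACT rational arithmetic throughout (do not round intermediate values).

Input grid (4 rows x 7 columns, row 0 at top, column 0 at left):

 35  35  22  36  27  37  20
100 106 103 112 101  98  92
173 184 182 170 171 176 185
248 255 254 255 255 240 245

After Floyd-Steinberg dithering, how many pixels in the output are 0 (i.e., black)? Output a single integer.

(0,0): OLD=35 → NEW=0, ERR=35
(0,1): OLD=805/16 → NEW=0, ERR=805/16
(0,2): OLD=11267/256 → NEW=0, ERR=11267/256
(0,3): OLD=226325/4096 → NEW=0, ERR=226325/4096
(0,4): OLD=3353747/65536 → NEW=0, ERR=3353747/65536
(0,5): OLD=62273541/1048576 → NEW=0, ERR=62273541/1048576
(0,6): OLD=771459107/16777216 → NEW=0, ERR=771459107/16777216
(1,0): OLD=30815/256 → NEW=0, ERR=30815/256
(1,1): OLD=378521/2048 → NEW=255, ERR=-143719/2048
(1,2): OLD=6524557/65536 → NEW=0, ERR=6524557/65536
(1,3): OLD=48541001/262144 → NEW=255, ERR=-18305719/262144
(1,4): OLD=1694998267/16777216 → NEW=0, ERR=1694998267/16777216
(1,5): OLD=23163241195/134217728 → NEW=255, ERR=-11062279445/134217728
(1,6): OLD=158961917029/2147483648 → NEW=0, ERR=158961917029/2147483648
(2,0): OLD=6470307/32768 → NEW=255, ERR=-1885533/32768
(2,1): OLD=171007793/1048576 → NEW=255, ERR=-96379087/1048576
(2,2): OLD=2607511507/16777216 → NEW=255, ERR=-1670678573/16777216
(2,3): OLD=17418364411/134217728 → NEW=255, ERR=-16807156229/134217728
(2,4): OLD=137405087211/1073741824 → NEW=0, ERR=137405087211/1073741824
(2,5): OLD=7779848347385/34359738368 → NEW=255, ERR=-981884936455/34359738368
(2,6): OLD=104716640838495/549755813888 → NEW=255, ERR=-35471091702945/549755813888
(3,0): OLD=3569927027/16777216 → NEW=255, ERR=-708263053/16777216
(3,1): OLD=24902722167/134217728 → NEW=255, ERR=-9322798473/134217728
(3,2): OLD=175308061269/1073741824 → NEW=255, ERR=-98496103851/1073741824
(3,3): OLD=831099874691/4294967296 → NEW=255, ERR=-264116785789/4294967296
(3,4): OLD=140133719687027/549755813888 → NEW=255, ERR=-54012854413/549755813888
(3,5): OLD=998035784987913/4398046511104 → NEW=255, ERR=-123466075343607/4398046511104
(3,6): OLD=14831554856138391/70368744177664 → NEW=255, ERR=-3112474909165929/70368744177664
Output grid:
  Row 0: .......  (7 black, running=7)
  Row 1: .#.#.#.  (4 black, running=11)
  Row 2: ####.##  (1 black, running=12)
  Row 3: #######  (0 black, running=12)

Answer: 12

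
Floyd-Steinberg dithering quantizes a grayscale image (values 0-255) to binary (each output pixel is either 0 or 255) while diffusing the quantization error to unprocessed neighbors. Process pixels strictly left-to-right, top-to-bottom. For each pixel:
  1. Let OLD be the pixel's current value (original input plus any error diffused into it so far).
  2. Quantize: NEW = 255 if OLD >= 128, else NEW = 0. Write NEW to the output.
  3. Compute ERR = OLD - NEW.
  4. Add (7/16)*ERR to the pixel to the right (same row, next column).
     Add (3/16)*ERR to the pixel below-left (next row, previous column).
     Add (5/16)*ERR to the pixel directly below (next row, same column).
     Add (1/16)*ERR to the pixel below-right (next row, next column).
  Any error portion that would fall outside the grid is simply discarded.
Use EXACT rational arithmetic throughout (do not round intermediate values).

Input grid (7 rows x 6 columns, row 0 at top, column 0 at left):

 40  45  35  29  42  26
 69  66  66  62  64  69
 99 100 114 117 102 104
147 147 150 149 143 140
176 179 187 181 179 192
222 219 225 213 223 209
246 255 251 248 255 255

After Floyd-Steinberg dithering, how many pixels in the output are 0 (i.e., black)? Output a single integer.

(0,0): OLD=40 → NEW=0, ERR=40
(0,1): OLD=125/2 → NEW=0, ERR=125/2
(0,2): OLD=1995/32 → NEW=0, ERR=1995/32
(0,3): OLD=28813/512 → NEW=0, ERR=28813/512
(0,4): OLD=545755/8192 → NEW=0, ERR=545755/8192
(0,5): OLD=7228157/131072 → NEW=0, ERR=7228157/131072
(1,0): OLD=2983/32 → NEW=0, ERR=2983/32
(1,1): OLD=35969/256 → NEW=255, ERR=-29311/256
(1,2): OLD=408357/8192 → NEW=0, ERR=408357/8192
(1,3): OLD=3859497/32768 → NEW=0, ERR=3859497/32768
(1,4): OLD=315004643/2097152 → NEW=255, ERR=-219769117/2097152
(1,5): OLD=1494837829/33554432 → NEW=0, ERR=1494837829/33554432
(2,0): OLD=436891/4096 → NEW=0, ERR=436891/4096
(2,1): OLD=16522633/131072 → NEW=0, ERR=16522633/131072
(2,2): OLD=418709051/2097152 → NEW=255, ERR=-116064709/2097152
(2,3): OLD=1896843331/16777216 → NEW=0, ERR=1896843331/16777216
(2,4): OLD=72171748713/536870912 → NEW=255, ERR=-64730333847/536870912
(2,5): OLD=503566993007/8589934592 → NEW=0, ERR=503566993007/8589934592
(3,0): OLD=427751803/2097152 → NEW=255, ERR=-107021957/2097152
(3,1): OLD=2690326255/16777216 → NEW=255, ERR=-1587863825/16777216
(3,2): OLD=16156555141/134217728 → NEW=0, ERR=16156555141/134217728
(3,3): OLD=1811875164071/8589934592 → NEW=255, ERR=-378558156889/8589934592
(3,4): OLD=7153660652503/68719476736 → NEW=0, ERR=7153660652503/68719476736
(3,5): OLD=215864449444025/1099511627776 → NEW=255, ERR=-64511015638855/1099511627776
(4,0): OLD=38200170501/268435456 → NEW=255, ERR=-30250870779/268435456
(4,1): OLD=513254464881/4294967296 → NEW=0, ERR=513254464881/4294967296
(4,2): OLD=36108083703651/137438953472 → NEW=255, ERR=1061150568291/137438953472
(4,3): OLD=434632887061231/2199023255552 → NEW=255, ERR=-126118043104529/2199023255552
(4,4): OLD=6075785024572991/35184372088832 → NEW=255, ERR=-2896229858079169/35184372088832
(4,5): OLD=81153693802202457/562949953421312 → NEW=255, ERR=-62398544320232103/562949953421312
(5,0): OLD=14375417567715/68719476736 → NEW=255, ERR=-3148048999965/68719476736
(5,1): OLD=507329127213363/2199023255552 → NEW=255, ERR=-53421802952397/2199023255552
(5,2): OLD=3755927650744593/17592186044416 → NEW=255, ERR=-730079790581487/17592186044416
(5,3): OLD=91180744533481307/562949953421312 → NEW=255, ERR=-52371493588953253/562949953421312
(5,4): OLD=148853092255347399/1125899906842624 → NEW=255, ERR=-138251383989521721/1125899906842624
(5,5): OLD=2080584801894228171/18014398509481984 → NEW=0, ERR=2080584801894228171/18014398509481984
(6,0): OLD=7991402285001081/35184372088832 → NEW=255, ERR=-980612597651079/35184372088832
(6,1): OLD=126421925871214245/562949953421312 → NEW=255, ERR=-17130312251220315/562949953421312
(6,2): OLD=463322899591433869/2251799813685248 → NEW=255, ERR=-110886052898304371/2251799813685248
(6,3): OLD=6188550901504307745/36028797018963968 → NEW=255, ERR=-2998792338331504095/36028797018963968
(6,4): OLD=113017457252401346249/576460752303423488 → NEW=255, ERR=-33980034584971643191/576460752303423488
(6,5): OLD=2376208487003607714911/9223372036854775808 → NEW=255, ERR=24248617605639883871/9223372036854775808
Output grid:
  Row 0: ......  (6 black, running=6)
  Row 1: .#..#.  (4 black, running=10)
  Row 2: ..#.#.  (4 black, running=14)
  Row 3: ##.#.#  (2 black, running=16)
  Row 4: #.####  (1 black, running=17)
  Row 5: #####.  (1 black, running=18)
  Row 6: ######  (0 black, running=18)

Answer: 18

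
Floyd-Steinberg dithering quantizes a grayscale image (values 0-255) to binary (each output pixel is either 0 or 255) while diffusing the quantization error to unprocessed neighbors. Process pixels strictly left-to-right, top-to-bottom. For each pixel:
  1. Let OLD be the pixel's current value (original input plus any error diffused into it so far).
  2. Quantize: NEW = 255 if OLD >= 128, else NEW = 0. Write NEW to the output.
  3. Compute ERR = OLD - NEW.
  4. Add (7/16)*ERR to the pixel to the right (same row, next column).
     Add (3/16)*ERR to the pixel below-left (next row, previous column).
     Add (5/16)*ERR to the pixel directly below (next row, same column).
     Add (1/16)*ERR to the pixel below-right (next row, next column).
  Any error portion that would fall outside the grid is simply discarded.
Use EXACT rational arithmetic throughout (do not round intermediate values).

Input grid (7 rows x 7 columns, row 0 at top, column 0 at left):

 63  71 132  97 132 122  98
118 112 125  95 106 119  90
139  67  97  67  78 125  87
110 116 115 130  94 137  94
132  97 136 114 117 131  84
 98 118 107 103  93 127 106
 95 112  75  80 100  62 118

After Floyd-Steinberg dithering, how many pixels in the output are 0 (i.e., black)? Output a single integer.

Answer: 29

Derivation:
(0,0): OLD=63 → NEW=0, ERR=63
(0,1): OLD=1577/16 → NEW=0, ERR=1577/16
(0,2): OLD=44831/256 → NEW=255, ERR=-20449/256
(0,3): OLD=254169/4096 → NEW=0, ERR=254169/4096
(0,4): OLD=10429935/65536 → NEW=255, ERR=-6281745/65536
(0,5): OLD=83954057/1048576 → NEW=0, ERR=83954057/1048576
(0,6): OLD=2231845567/16777216 → NEW=255, ERR=-2046344513/16777216
(1,0): OLD=39979/256 → NEW=255, ERR=-25301/256
(1,1): OLD=181293/2048 → NEW=0, ERR=181293/2048
(1,2): OLD=10260401/65536 → NEW=255, ERR=-6451279/65536
(1,3): OLD=12677277/262144 → NEW=0, ERR=12677277/262144
(1,4): OLD=1947738487/16777216 → NEW=0, ERR=1947738487/16777216
(1,5): OLD=22273576487/134217728 → NEW=255, ERR=-11951944153/134217728
(1,6): OLD=38502258025/2147483648 → NEW=0, ERR=38502258025/2147483648
(2,0): OLD=4086591/32768 → NEW=0, ERR=4086591/32768
(2,1): OLD=130642853/1048576 → NEW=0, ERR=130642853/1048576
(2,2): OLD=2270736943/16777216 → NEW=255, ERR=-2007453137/16777216
(2,3): OLD=6090710135/134217728 → NEW=0, ERR=6090710135/134217728
(2,4): OLD=129341584167/1073741824 → NEW=0, ERR=129341584167/1073741824
(2,5): OLD=5514411242509/34359738368 → NEW=255, ERR=-3247322041331/34359738368
(2,6): OLD=25117984457771/549755813888 → NEW=0, ERR=25117984457771/549755813888
(3,0): OLD=2891276879/16777216 → NEW=255, ERR=-1386913201/16777216
(3,1): OLD=13975761955/134217728 → NEW=0, ERR=13975761955/134217728
(3,2): OLD=149743621657/1073741824 → NEW=255, ERR=-124060543463/1073741824
(3,3): OLD=467033836703/4294967296 → NEW=0, ERR=467033836703/4294967296
(3,4): OLD=90342850498127/549755813888 → NEW=255, ERR=-49844882043313/549755813888
(3,5): OLD=368970825449821/4398046511104 → NEW=0, ERR=368970825449821/4398046511104
(3,6): OLD=9786519887869635/70368744177664 → NEW=255, ERR=-8157509877434685/70368744177664
(4,0): OLD=269918599361/2147483648 → NEW=0, ERR=269918599361/2147483648
(4,1): OLD=5418497623117/34359738368 → NEW=255, ERR=-3343235660723/34359738368
(4,2): OLD=46301061250979/549755813888 → NEW=0, ERR=46301061250979/549755813888
(4,3): OLD=706355022197745/4398046511104 → NEW=255, ERR=-415146838133775/4398046511104
(4,4): OLD=2459237522625539/35184372088832 → NEW=0, ERR=2459237522625539/35184372088832
(4,5): OLD=180587204615278851/1125899906842624 → NEW=255, ERR=-106517271629590269/1125899906842624
(4,6): OLD=209444314509734149/18014398509481984 → NEW=0, ERR=209444314509734149/18014398509481984
(5,0): OLD=65439850727735/549755813888 → NEW=0, ERR=65439850727735/549755813888
(5,1): OLD=718280712023101/4398046511104 → NEW=255, ERR=-403221148308419/4398046511104
(5,2): OLD=2442787679958203/35184372088832 → NEW=0, ERR=2442787679958203/35184372088832
(5,3): OLD=34409232962345415/281474976710656 → NEW=0, ERR=34409232962345415/281474976710656
(5,4): OLD=2606446182496565165/18014398509481984 → NEW=255, ERR=-1987225437421340755/18014398509481984
(5,5): OLD=8030380267032131549/144115188075855872 → NEW=0, ERR=8030380267032131549/144115188075855872
(5,6): OLD=295375582657678291283/2305843009213693952 → NEW=255, ERR=-292614384691813666477/2305843009213693952
(6,0): OLD=8092961281062223/70368744177664 → NEW=0, ERR=8092961281062223/70368744177664
(6,1): OLD=173526853642035227/1125899906842624 → NEW=255, ERR=-113577622602833893/1125899906842624
(6,2): OLD=1256568740365813745/18014398509481984 → NEW=0, ERR=1256568740365813745/18014398509481984
(6,3): OLD=19077198401261373103/144115188075855872 → NEW=255, ERR=-17672174558081874257/144115188075855872
(6,4): OLD=8637341199469986541/288230376151711744 → NEW=0, ERR=8637341199469986541/288230376151711744
(6,5): OLD=2281309783607501554529/36893488147419103232 → NEW=0, ERR=2281309783607501554529/36893488147419103232
(6,6): OLD=64270700680594910142103/590295810358705651712 → NEW=0, ERR=64270700680594910142103/590295810358705651712
Output grid:
  Row 0: ..#.#.#  (4 black, running=4)
  Row 1: #.#..#.  (4 black, running=8)
  Row 2: ..#..#.  (5 black, running=13)
  Row 3: #.#.#.#  (3 black, running=16)
  Row 4: .#.#.#.  (4 black, running=20)
  Row 5: .#..#.#  (4 black, running=24)
  Row 6: .#.#...  (5 black, running=29)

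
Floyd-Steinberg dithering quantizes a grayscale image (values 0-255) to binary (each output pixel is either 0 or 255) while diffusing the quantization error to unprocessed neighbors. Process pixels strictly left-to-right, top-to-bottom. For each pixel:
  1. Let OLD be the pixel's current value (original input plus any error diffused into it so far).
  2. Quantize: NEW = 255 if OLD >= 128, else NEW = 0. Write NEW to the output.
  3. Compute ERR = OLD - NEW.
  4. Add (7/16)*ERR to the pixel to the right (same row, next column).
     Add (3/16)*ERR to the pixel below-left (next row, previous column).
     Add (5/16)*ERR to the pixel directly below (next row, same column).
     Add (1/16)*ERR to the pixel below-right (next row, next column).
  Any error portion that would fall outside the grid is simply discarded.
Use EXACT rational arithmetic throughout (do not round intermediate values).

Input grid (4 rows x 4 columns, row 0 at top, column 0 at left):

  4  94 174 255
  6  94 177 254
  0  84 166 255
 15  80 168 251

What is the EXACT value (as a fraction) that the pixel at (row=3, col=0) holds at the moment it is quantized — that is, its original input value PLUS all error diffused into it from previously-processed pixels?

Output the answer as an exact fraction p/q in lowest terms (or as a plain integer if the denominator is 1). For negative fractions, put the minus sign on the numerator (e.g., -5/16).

(0,0): OLD=4 → NEW=0, ERR=4
(0,1): OLD=383/4 → NEW=0, ERR=383/4
(0,2): OLD=13817/64 → NEW=255, ERR=-2503/64
(0,3): OLD=243599/1024 → NEW=255, ERR=-17521/1024
(1,0): OLD=1613/64 → NEW=0, ERR=1613/64
(1,1): OLD=65467/512 → NEW=0, ERR=65467/512
(1,2): OLD=3661751/16384 → NEW=255, ERR=-516169/16384
(1,3): OLD=60928945/262144 → NEW=255, ERR=-5917775/262144
(2,0): OLD=260921/8192 → NEW=0, ERR=260921/8192
(2,1): OLD=35012131/262144 → NEW=255, ERR=-31834589/262144
(2,2): OLD=55985575/524288 → NEW=0, ERR=55985575/524288
(2,3): OLD=2455298907/8388608 → NEW=255, ERR=316203867/8388608
(3,0): OLD=9158153/4194304 → NEW=0, ERR=9158153/4194304
Target (3,0): original=15, with diffused error = 9158153/4194304

Answer: 9158153/4194304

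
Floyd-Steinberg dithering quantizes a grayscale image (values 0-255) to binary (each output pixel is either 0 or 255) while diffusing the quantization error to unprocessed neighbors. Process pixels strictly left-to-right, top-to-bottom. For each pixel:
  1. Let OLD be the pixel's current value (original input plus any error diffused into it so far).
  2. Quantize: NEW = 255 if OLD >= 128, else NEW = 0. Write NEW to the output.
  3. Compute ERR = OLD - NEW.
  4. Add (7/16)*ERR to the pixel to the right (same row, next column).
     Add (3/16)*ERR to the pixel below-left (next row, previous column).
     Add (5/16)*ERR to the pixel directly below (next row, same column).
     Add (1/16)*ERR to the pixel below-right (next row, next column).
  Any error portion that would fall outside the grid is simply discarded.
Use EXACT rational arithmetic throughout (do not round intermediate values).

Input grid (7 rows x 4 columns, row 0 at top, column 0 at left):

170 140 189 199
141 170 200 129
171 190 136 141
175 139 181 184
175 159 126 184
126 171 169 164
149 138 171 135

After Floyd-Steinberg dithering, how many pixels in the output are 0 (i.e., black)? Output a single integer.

(0,0): OLD=170 → NEW=255, ERR=-85
(0,1): OLD=1645/16 → NEW=0, ERR=1645/16
(0,2): OLD=59899/256 → NEW=255, ERR=-5381/256
(0,3): OLD=777437/4096 → NEW=255, ERR=-267043/4096
(1,0): OLD=34231/256 → NEW=255, ERR=-31049/256
(1,1): OLD=286337/2048 → NEW=255, ERR=-235903/2048
(1,2): OLD=8994069/65536 → NEW=255, ERR=-7717611/65536
(1,3): OLD=58502051/1048576 → NEW=0, ERR=58502051/1048576
(2,0): OLD=3653659/32768 → NEW=0, ERR=3653659/32768
(2,1): OLD=181534809/1048576 → NEW=255, ERR=-85852071/1048576
(2,2): OLD=139756477/2097152 → NEW=0, ERR=139756477/2097152
(2,3): OLD=6047527209/33554432 → NEW=255, ERR=-2508852951/33554432
(3,0): OLD=3263042027/16777216 → NEW=255, ERR=-1015148053/16777216
(3,1): OLD=28563155189/268435456 → NEW=0, ERR=28563155189/268435456
(3,2): OLD=984584711179/4294967296 → NEW=255, ERR=-110631949301/4294967296
(3,3): OLD=10550515450573/68719476736 → NEW=255, ERR=-6972951117107/68719476736
(4,0): OLD=756096898127/4294967296 → NEW=255, ERR=-339119762353/4294967296
(4,1): OLD=5122918565101/34359738368 → NEW=255, ERR=-3638814718739/34359738368
(4,2): OLD=65137817470413/1099511627776 → NEW=0, ERR=65137817470413/1099511627776
(4,3): OLD=3106769086075819/17592186044416 → NEW=255, ERR=-1379238355250261/17592186044416
(5,0): OLD=44787997899551/549755813888 → NEW=0, ERR=44787997899551/549755813888
(5,1): OLD=3161684222439481/17592186044416 → NEW=255, ERR=-1324323218886599/17592186044416
(5,2): OLD=1172163928993205/8796093022208 → NEW=255, ERR=-1070839791669835/8796093022208
(5,3): OLD=25316152400445197/281474976710656 → NEW=0, ERR=25316152400445197/281474976710656
(6,0): OLD=45132881537156107/281474976710656 → NEW=255, ERR=-26643237524061173/281474976710656
(6,1): OLD=249179063322038269/4503599627370496 → NEW=0, ERR=249179063322038269/4503599627370496
(6,2): OLD=12200900728251567451/72057594037927936 → NEW=255, ERR=-6173785751420056229/72057594037927936
(6,3): OLD=136060258361194511997/1152921504606846976 → NEW=0, ERR=136060258361194511997/1152921504606846976
Output grid:
  Row 0: #.##  (1 black, running=1)
  Row 1: ###.  (1 black, running=2)
  Row 2: .#.#  (2 black, running=4)
  Row 3: #.##  (1 black, running=5)
  Row 4: ##.#  (1 black, running=6)
  Row 5: .##.  (2 black, running=8)
  Row 6: #.#.  (2 black, running=10)

Answer: 10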